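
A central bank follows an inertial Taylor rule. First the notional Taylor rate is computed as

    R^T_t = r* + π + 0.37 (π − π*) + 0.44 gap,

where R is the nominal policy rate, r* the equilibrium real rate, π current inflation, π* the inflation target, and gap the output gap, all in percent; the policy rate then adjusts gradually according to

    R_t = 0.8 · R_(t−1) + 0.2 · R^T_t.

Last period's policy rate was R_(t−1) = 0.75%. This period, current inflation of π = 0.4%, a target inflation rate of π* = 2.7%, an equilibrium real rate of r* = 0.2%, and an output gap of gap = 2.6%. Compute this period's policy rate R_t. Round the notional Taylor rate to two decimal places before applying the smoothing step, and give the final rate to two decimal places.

R^T_t = 0.2 + 0.4 + 0.37 × (0.4 − 2.7) + 0.44 × 2.6
   = 0.2 + 0.4 − 0.851 + 1.144 = 0.89
R_t = 0.8 × 0.75 + 0.2 × 0.89 = 0.6 + 0.178 = 0.78

0.78%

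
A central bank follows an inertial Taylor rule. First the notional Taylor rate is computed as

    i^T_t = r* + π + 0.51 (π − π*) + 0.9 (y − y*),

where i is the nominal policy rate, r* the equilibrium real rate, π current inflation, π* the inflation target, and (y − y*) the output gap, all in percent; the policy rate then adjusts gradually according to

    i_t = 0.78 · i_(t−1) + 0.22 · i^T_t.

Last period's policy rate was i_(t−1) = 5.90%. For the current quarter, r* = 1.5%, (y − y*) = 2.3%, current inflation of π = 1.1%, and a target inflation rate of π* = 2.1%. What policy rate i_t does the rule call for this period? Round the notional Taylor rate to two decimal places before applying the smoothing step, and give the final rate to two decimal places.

5.52%

i^T_t = 1.5 + 1.1 + 0.51 × (1.1 − 2.1) + 0.9 × 2.3
   = 1.5 + 1.1 − 0.51 + 2.07 = 4.16
i_t = 0.78 × 5.90 + 0.22 × 4.16 = 4.602 + 0.9152 = 5.52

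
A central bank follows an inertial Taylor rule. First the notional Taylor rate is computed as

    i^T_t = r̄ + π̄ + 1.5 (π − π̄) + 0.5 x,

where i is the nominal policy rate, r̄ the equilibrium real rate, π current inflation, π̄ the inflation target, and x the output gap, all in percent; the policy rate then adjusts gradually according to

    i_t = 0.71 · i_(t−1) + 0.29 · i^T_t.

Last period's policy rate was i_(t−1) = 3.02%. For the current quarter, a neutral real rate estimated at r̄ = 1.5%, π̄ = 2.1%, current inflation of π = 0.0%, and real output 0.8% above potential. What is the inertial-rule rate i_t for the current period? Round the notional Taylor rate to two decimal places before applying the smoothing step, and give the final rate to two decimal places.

Output 0.8% above potential → x = 0.8.
i^T_t = 1.5 + 2.1 + 1.5 × (0.0 − 2.1) + 0.5 × 0.8
   = 1.5 + 2.1 − 3.15 + 0.4 = 0.85
i_t = 0.71 × 3.02 + 0.29 × 0.85 = 2.1442 + 0.2465 = 2.39

2.39%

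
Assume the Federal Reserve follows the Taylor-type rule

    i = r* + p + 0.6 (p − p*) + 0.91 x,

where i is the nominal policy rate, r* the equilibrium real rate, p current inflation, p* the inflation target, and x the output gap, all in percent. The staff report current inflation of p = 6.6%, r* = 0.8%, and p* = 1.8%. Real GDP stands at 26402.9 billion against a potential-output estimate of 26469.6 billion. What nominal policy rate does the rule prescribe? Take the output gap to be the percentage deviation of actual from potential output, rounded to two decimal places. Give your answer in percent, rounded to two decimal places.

10.05%

Output gap = 100 × (26402.9 − 26469.6) / 26469.6 = -0.25%.
i = 0.80 + 6.60 + 0.6 × (6.60 − 1.80) + 0.91 × (-0.25)
   = 0.80 + 6.6 + 2.88 − 0.2275 = 10.05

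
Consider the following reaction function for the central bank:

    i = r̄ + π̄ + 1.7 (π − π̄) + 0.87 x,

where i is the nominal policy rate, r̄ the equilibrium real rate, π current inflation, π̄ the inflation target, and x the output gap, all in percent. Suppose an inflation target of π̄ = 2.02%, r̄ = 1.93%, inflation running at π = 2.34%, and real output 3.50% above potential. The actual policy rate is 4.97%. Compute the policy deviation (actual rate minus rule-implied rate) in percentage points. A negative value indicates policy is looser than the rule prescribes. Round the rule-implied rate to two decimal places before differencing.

-2.57 pp

Output 3.50% above potential → x = 3.50.
i = 1.93 + 2.02 + 1.7 × (2.34 − 2.02) + 0.87 × 3.50
   = 1.93 + 2.02 + 0.544 + 3.045 = 7.54
Deviation = 4.97 − 7.54 = -2.57 pp.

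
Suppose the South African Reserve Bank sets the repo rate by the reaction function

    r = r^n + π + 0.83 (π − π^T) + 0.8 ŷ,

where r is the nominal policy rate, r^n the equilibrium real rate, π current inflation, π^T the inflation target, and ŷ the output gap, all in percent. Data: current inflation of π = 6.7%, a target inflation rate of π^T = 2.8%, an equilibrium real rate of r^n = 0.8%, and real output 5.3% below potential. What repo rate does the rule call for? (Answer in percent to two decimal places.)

Output 5.3% below potential → ŷ = -5.3.
r = 0.8 + 6.7 + 0.83 × (6.7 − 2.8) + 0.8 × (-5.3)
   = 0.8 + 6.7 + 3.237 − 4.24 = 6.50

6.50%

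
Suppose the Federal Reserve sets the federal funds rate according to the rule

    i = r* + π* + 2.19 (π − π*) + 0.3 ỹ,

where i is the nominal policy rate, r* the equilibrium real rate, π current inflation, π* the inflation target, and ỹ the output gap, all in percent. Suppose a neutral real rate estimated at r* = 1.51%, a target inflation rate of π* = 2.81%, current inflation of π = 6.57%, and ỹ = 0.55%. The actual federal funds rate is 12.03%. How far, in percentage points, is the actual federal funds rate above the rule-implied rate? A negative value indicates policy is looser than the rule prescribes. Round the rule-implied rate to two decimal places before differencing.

i = 1.51 + 2.81 + 2.19 × (6.57 − 2.81) + 0.3 × 0.55
   = 1.51 + 2.81 + 8.2344 + 0.165 = 12.72
Deviation = 12.03 − 12.72 = -0.69 pp.

-0.69 pp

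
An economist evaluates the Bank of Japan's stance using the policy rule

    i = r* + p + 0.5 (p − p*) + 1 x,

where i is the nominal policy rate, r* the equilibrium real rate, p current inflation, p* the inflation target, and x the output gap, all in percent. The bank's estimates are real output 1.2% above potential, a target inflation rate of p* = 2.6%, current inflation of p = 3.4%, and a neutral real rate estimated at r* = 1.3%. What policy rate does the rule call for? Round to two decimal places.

6.30%

Output 1.2% above potential → x = 1.2.
i = 1.3 + 3.4 + 0.5 × (3.4 − 2.6) + 1 × 1.2
   = 1.3 + 3.4 + 0.4 + 1.2 = 6.30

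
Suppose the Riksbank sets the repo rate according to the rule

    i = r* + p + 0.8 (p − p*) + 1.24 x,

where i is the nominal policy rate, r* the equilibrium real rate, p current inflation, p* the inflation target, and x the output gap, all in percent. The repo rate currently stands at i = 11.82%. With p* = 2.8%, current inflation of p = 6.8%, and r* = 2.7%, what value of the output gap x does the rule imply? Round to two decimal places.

-0.71%

1.24 x = 11.82 − 2.7 − 6.8 − 0.8 × (6.8 − 2.8) = -0.88
x = -0.88 / 1.24 = -0.71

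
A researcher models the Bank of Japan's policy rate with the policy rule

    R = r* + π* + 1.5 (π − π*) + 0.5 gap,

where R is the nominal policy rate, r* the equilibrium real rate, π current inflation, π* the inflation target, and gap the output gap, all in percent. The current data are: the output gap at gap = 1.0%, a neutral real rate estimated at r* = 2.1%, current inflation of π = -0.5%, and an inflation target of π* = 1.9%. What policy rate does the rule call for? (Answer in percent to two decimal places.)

0.90%

R = 2.1 + 1.9 + 1.5 × (-0.5 − 1.9) + 0.5 × 1.0
   = 2.1 + 1.9 − 3.6 + 0.5 = 0.90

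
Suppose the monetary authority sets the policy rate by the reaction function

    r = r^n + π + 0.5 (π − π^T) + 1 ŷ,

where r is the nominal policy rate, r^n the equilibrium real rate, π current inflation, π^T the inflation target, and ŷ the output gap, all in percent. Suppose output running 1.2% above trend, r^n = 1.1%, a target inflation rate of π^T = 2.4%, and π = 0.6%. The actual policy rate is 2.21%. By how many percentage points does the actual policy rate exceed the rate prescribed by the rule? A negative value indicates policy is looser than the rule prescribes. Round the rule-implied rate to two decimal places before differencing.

Output 1.2% above potential → ŷ = 1.2.
r = 1.1 + 0.6 + 0.5 × (0.6 − 2.4) + 1 × 1.2
   = 1.1 + 0.6 − 0.9 + 1.2 = 2.00
Deviation = 2.21 − 2.00 = 0.21 pp.

0.21 pp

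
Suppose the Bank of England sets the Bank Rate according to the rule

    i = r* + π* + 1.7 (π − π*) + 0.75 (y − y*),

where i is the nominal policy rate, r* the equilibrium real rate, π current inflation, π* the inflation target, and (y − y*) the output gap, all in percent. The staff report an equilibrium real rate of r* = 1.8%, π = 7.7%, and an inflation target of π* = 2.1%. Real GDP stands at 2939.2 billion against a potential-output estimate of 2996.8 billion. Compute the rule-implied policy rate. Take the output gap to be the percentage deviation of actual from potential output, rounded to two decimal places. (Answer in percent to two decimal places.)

Output gap = 100 × (2939.2 − 2996.8) / 2996.8 = -1.92%.
i = 1.80 + 2.10 + 1.7 × (7.70 − 2.10) + 0.75 × (-1.92)
   = 1.80 + 2.1 + 9.52 − 1.44 = 11.98

11.98%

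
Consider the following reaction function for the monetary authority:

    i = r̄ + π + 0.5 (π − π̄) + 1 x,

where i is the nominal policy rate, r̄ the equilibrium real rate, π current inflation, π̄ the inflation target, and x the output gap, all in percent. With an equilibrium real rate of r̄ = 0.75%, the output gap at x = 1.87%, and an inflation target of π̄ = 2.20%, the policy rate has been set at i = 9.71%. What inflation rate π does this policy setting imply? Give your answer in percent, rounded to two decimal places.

Collecting π: i = r̄ + (1 + 0.5) π − 0.5 π̄ + 1 x
1.5 π = 9.71 − 0.75 + 0.5 × 2.20 − 1 × 1.87 = 8.19
π = 8.19 / 1.5 = 5.46

5.46%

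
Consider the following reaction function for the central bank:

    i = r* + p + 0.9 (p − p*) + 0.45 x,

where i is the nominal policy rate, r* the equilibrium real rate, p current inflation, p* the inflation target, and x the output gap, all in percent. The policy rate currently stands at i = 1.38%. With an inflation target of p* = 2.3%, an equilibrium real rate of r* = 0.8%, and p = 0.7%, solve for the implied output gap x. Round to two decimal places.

2.93%

0.45 x = 1.38 − 0.8 − 0.7 − 0.9 × (0.7 − 2.3) = 1.32
x = 1.32 / 0.45 = 2.93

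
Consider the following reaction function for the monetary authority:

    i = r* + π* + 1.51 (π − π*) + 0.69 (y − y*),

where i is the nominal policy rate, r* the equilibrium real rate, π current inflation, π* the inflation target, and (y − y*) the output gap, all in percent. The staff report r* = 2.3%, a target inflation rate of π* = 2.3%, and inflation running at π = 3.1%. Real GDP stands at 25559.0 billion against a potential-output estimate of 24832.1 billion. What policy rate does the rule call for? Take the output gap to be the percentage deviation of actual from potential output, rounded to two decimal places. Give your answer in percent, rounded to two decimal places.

Output gap = 100 × (25559.0 − 24832.1) / 24832.1 = 2.93%.
i = 2.30 + 2.30 + 1.51 × (3.10 − 2.30) + 0.69 × 2.93
   = 2.30 + 2.3 + 1.208 + 2.0217 = 7.83

7.83%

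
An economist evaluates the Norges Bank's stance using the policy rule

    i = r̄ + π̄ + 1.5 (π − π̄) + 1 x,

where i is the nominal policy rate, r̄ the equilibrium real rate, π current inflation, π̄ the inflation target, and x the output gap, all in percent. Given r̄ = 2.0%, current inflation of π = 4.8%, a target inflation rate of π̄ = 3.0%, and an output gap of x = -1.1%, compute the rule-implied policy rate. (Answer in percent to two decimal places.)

i = 2.0 + 3.0 + 1.5 × (4.8 − 3.0) + 1 × (-1.1)
   = 2.0 + 3 + 2.7 − 1.1 = 6.60

6.60%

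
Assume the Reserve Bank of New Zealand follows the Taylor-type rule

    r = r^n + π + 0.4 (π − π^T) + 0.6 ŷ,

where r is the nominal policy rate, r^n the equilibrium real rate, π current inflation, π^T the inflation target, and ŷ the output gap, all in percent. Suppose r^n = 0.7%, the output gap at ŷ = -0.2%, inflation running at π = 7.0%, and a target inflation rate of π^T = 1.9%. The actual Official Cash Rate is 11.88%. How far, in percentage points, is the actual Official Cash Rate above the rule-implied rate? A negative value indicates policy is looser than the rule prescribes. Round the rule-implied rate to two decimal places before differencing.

2.26 pp

r = 0.7 + 7.0 + 0.4 × (7.0 − 1.9) + 0.6 × (-0.2)
   = 0.7 + 7 + 2.04 − 0.12 = 9.62
Deviation = 11.88 − 9.62 = 2.26 pp.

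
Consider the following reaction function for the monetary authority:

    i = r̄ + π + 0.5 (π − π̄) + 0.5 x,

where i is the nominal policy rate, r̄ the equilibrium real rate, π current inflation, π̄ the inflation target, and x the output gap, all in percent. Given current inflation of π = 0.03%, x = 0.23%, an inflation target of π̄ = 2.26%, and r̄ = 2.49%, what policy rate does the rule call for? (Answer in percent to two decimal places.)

1.52%

i = 2.49 + 0.03 + 0.5 × (0.03 − 2.26) + 0.5 × 0.23
   = 2.49 + 0.03 − 1.115 + 0.115 = 1.52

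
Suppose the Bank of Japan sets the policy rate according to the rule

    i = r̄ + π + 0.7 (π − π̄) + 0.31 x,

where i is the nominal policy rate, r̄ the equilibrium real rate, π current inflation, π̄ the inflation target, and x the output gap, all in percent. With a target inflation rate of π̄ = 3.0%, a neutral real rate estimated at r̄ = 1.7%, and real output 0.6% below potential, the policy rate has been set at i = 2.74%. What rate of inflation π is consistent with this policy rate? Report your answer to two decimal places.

Output 0.6% below potential → x = -0.6.
Collecting π: i = r̄ + (1 + 0.7) π − 0.7 π̄ + 0.31 x
1.7 π = 2.74 − 1.7 + 0.7 × 3.0 − 0.31 × (-0.6) = 3.326
π = 3.326 / 1.7 = 1.96

1.96%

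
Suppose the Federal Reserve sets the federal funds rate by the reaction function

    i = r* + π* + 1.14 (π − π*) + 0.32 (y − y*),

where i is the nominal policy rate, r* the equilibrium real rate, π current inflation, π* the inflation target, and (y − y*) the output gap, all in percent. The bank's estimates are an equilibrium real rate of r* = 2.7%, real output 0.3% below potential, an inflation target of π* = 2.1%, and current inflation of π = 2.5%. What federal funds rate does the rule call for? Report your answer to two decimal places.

Output 0.3% below potential → (y − y*) = -0.3.
i = 2.7 + 2.1 + 1.14 × (2.5 − 2.1) + 0.32 × (-0.3)
   = 2.7 + 2.1 + 0.456 − 0.096 = 5.16

5.16%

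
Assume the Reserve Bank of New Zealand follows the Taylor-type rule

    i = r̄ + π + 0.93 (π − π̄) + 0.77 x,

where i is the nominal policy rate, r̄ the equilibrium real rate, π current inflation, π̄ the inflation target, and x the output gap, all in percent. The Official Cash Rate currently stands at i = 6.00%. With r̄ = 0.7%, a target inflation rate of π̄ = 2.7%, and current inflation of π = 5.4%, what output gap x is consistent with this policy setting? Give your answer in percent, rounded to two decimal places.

-3.39%

0.77 x = 6.00 − 0.7 − 5.4 − 0.93 × (5.4 − 2.7) = -2.611
x = -2.611 / 0.77 = -3.39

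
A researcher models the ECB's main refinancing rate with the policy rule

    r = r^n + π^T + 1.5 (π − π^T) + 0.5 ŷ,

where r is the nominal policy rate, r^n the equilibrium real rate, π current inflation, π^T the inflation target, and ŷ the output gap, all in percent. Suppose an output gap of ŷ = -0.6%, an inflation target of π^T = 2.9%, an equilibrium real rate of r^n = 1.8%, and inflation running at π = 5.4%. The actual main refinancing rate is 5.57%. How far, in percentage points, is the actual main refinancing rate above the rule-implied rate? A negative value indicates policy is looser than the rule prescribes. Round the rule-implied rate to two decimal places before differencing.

r = 1.8 + 2.9 + 1.5 × (5.4 − 2.9) + 0.5 × (-0.6)
   = 1.8 + 2.9 + 3.75 − 0.3 = 8.15
Deviation = 5.57 − 8.15 = -2.58 pp.

-2.58 pp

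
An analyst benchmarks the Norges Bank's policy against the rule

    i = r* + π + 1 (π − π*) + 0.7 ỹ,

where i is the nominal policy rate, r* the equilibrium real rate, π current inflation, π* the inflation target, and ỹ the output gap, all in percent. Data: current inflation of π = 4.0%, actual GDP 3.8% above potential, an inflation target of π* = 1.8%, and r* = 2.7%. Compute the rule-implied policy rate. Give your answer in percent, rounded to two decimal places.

11.56%

Output 3.8% above potential → ỹ = 3.8.
i = 2.7 + 4.0 + 1 × (4.0 − 1.8) + 0.7 × 3.8
   = 2.7 + 4 + 2.2 + 2.66 = 11.56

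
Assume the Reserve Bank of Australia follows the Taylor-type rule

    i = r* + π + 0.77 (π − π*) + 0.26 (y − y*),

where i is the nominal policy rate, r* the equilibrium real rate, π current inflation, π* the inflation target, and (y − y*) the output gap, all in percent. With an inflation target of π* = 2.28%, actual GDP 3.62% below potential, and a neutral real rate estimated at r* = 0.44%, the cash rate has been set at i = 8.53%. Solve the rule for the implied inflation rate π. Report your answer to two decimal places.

6.09%

Output 3.62% below potential → (y − y*) = -3.62.
Collecting π: i = r* + (1 + 0.77) π − 0.77 π* + 0.26 (y − y*)
1.77 π = 8.53 − 0.44 + 0.77 × 2.28 − 0.26 × (-3.62) = 10.7868
π = 10.7868 / 1.77 = 6.09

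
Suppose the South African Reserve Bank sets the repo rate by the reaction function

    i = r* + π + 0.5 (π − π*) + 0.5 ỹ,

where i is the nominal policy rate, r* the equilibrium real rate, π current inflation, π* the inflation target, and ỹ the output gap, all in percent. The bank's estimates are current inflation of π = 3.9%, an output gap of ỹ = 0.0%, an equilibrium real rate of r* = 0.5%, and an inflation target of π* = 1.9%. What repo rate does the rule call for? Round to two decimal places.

5.40%

i = 0.5 + 3.9 + 0.5 × (3.9 − 1.9) + 0.5 × 0.0
   = 0.5 + 3.9 + 1 + 0 = 5.40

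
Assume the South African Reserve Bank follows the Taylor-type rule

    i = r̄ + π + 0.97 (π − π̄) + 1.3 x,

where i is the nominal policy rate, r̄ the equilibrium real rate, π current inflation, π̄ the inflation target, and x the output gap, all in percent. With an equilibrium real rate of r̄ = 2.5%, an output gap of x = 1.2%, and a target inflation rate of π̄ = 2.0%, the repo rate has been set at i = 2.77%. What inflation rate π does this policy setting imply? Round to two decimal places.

0.33%

Collecting π: i = r̄ + (1 + 0.97) π − 0.97 π̄ + 1.3 x
1.97 π = 2.77 − 2.5 + 0.97 × 2.0 − 1.3 × 1.2 = 0.65
π = 0.65 / 1.97 = 0.33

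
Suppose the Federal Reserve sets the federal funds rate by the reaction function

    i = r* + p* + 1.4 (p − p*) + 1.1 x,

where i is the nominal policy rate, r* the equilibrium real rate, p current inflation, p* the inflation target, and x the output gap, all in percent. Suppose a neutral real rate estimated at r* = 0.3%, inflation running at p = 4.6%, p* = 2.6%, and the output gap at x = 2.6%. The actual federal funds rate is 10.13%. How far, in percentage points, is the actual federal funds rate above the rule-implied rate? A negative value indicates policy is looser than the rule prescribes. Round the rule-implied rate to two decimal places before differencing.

i = 0.3 + 2.6 + 1.4 × (4.6 − 2.6) + 1.1 × 2.6
   = 0.3 + 2.6 + 2.8 + 2.86 = 8.56
Deviation = 10.13 − 8.56 = 1.57 pp.

1.57 pp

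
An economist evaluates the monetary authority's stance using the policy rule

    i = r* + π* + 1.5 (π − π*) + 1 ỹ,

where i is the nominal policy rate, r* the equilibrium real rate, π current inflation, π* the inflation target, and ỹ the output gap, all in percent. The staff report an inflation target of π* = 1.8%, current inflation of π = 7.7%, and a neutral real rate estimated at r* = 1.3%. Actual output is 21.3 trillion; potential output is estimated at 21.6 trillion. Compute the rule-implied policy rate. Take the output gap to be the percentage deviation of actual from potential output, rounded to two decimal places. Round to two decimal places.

Output gap = 100 × (21.3 − 21.6) / 21.6 = -1.39%.
i = 1.30 + 1.80 + 1.5 × (7.70 − 1.80) + 1 × (-1.39)
   = 1.30 + 1.8 + 8.85 − 1.39 = 10.56

10.56%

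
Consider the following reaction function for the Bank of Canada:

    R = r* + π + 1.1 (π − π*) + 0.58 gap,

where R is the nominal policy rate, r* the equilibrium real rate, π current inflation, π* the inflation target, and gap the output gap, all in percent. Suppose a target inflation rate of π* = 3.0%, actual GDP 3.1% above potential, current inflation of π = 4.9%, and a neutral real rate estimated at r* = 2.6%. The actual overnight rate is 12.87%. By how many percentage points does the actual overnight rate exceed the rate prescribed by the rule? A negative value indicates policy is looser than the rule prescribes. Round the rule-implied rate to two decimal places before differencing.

Output 3.1% above potential → gap = 3.1.
R = 2.6 + 4.9 + 1.1 × (4.9 − 3.0) + 0.58 × 3.1
   = 2.6 + 4.9 + 2.09 + 1.798 = 11.39
Deviation = 12.87 − 11.39 = 1.48 pp.

1.48 pp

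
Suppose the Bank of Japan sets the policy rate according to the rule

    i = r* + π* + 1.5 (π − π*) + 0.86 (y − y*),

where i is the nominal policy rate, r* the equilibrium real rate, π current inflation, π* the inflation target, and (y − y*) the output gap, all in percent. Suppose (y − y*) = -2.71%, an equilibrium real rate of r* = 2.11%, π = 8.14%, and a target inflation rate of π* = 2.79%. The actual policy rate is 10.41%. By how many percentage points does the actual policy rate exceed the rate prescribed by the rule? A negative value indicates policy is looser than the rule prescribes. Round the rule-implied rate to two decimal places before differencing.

-0.18 pp

i = 2.11 + 2.79 + 1.5 × (8.14 − 2.79) + 0.86 × (-2.71)
   = 2.11 + 2.79 + 8.025 − 2.3306 = 10.59
Deviation = 10.41 − 10.59 = -0.18 pp.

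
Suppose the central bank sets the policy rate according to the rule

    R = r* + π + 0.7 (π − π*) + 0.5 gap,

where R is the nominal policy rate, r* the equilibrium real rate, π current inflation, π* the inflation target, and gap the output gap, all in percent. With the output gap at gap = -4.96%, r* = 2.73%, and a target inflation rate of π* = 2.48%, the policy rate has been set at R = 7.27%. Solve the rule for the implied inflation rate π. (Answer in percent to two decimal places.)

Collecting π: R = r* + (1 + 0.7) π − 0.7 π* + 0.5 gap
1.7 π = 7.27 − 2.73 + 0.7 × 2.48 − 0.5 × (-4.96) = 8.756
π = 8.756 / 1.7 = 5.15

5.15%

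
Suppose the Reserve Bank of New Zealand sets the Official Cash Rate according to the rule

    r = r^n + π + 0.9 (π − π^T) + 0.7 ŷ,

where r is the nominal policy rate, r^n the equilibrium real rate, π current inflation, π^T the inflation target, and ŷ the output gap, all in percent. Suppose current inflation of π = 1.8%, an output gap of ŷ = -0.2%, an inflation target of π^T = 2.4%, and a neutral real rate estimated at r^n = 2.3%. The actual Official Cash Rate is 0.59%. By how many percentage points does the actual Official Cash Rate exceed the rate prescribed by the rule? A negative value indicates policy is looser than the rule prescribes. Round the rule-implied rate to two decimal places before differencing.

-2.83 pp

r = 2.3 + 1.8 + 0.9 × (1.8 − 2.4) + 0.7 × (-0.2)
   = 2.3 + 1.8 − 0.54 − 0.14 = 3.42
Deviation = 0.59 − 3.42 = -2.83 pp.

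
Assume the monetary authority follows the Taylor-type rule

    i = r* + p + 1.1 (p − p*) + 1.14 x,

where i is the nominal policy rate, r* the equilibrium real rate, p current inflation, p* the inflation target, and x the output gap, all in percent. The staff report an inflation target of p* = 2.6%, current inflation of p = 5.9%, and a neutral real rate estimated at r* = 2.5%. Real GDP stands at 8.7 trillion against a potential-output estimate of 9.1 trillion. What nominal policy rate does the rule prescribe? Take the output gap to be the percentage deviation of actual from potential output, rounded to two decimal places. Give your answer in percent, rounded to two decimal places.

7.01%

Output gap = 100 × (8.7 − 9.1) / 9.1 = -4.40%.
i = 2.50 + 5.90 + 1.1 × (5.90 − 2.60) + 1.14 × (-4.40)
   = 2.50 + 5.9 + 3.63 − 5.016 = 7.01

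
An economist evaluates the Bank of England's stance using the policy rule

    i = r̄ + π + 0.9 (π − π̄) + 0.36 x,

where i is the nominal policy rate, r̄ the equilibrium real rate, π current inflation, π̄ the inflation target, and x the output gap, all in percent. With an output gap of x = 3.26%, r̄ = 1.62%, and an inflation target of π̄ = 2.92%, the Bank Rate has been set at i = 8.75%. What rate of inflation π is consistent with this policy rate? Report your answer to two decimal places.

Collecting π: i = r̄ + (1 + 0.9) π − 0.9 π̄ + 0.36 x
1.9 π = 8.75 − 1.62 + 0.9 × 2.92 − 0.36 × 3.26 = 8.5844
π = 8.5844 / 1.9 = 4.52

4.52%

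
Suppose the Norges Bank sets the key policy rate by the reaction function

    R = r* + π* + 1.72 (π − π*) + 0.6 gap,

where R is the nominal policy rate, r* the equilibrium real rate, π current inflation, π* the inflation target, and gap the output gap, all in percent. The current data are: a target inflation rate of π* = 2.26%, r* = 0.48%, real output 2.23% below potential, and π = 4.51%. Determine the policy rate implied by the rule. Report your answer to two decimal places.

Output 2.23% below potential → gap = -2.23.
R = 0.48 + 2.26 + 1.72 × (4.51 − 2.26) + 0.6 × (-2.23)
   = 0.48 + 2.26 + 3.87 − 1.338 = 5.27

5.27%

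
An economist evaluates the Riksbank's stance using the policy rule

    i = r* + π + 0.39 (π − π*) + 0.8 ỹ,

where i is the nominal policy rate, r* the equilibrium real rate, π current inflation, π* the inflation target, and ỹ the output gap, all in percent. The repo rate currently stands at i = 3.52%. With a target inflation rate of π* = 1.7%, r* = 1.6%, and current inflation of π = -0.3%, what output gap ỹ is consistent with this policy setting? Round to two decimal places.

3.75%

0.8 ỹ = 3.52 − 1.6 − (-0.3) − 0.39 × ((-0.3) − 1.7) = 3
ỹ = 3 / 0.8 = 3.75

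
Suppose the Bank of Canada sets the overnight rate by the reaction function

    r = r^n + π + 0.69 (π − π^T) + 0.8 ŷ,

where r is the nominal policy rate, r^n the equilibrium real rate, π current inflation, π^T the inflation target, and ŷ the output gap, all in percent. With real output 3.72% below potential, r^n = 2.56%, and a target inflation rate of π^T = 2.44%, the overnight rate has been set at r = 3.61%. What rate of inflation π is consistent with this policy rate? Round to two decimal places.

Output 3.72% below potential → ŷ = -3.72.
Collecting π: r = r^n + (1 + 0.69) π − 0.69 π^T + 0.8 ŷ
1.69 π = 3.61 − 2.56 + 0.69 × 2.44 − 0.8 × (-3.72) = 5.7096
π = 5.7096 / 1.69 = 3.38

3.38%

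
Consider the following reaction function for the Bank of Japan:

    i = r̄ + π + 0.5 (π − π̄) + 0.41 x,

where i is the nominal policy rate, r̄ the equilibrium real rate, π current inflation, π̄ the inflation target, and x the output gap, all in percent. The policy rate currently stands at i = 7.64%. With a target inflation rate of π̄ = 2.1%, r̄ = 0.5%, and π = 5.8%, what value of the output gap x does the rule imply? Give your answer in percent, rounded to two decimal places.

-1.24%

0.41 x = 7.64 − 0.5 − 5.8 − 0.5 × (5.8 − 2.1) = -0.51
x = -0.51 / 0.41 = -1.24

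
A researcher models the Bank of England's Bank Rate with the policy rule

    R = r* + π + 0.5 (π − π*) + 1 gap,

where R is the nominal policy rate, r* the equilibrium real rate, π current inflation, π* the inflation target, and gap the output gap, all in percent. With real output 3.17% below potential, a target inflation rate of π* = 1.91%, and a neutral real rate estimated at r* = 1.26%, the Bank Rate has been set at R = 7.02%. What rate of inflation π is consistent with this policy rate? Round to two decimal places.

6.59%

Output 3.17% below potential → gap = -3.17.
Collecting π: R = r* + (1 + 0.5) π − 0.5 π* + 1 gap
1.5 π = 7.02 − 1.26 + 0.5 × 1.91 − 1 × (-3.17) = 9.885
π = 9.885 / 1.5 = 6.59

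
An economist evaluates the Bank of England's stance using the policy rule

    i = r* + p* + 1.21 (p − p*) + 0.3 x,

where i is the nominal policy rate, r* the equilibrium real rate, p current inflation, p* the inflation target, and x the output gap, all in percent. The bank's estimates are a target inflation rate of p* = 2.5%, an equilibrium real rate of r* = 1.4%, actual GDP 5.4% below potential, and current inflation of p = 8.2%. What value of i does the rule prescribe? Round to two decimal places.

9.18%

Output 5.4% below potential → x = -5.4.
i = 1.4 + 2.5 + 1.21 × (8.2 − 2.5) + 0.3 × (-5.4)
   = 1.4 + 2.5 + 6.897 − 1.62 = 9.18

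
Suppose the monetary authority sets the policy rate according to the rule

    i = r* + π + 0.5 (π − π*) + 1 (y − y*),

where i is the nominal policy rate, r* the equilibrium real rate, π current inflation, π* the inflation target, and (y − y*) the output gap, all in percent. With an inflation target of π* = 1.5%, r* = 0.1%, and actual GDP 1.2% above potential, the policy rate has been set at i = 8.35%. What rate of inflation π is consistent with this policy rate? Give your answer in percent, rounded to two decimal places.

5.20%

Output 1.2% above potential → (y − y*) = 1.2.
Collecting π: i = r* + (1 + 0.5) π − 0.5 π* + 1 (y − y*)
1.5 π = 8.35 − 0.1 + 0.5 × 1.5 − 1 × 1.2 = 7.8
π = 7.8 / 1.5 = 5.20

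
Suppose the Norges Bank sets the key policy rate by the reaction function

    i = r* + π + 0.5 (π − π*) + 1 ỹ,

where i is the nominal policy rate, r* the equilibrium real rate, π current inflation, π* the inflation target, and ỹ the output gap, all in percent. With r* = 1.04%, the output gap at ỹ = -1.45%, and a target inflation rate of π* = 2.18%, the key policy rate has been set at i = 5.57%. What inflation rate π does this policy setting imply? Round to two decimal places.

4.71%

Collecting π: i = r* + (1 + 0.5) π − 0.5 π* + 1 ỹ
1.5 π = 5.57 − 1.04 + 0.5 × 2.18 − 1 × (-1.45) = 7.07
π = 7.07 / 1.5 = 4.71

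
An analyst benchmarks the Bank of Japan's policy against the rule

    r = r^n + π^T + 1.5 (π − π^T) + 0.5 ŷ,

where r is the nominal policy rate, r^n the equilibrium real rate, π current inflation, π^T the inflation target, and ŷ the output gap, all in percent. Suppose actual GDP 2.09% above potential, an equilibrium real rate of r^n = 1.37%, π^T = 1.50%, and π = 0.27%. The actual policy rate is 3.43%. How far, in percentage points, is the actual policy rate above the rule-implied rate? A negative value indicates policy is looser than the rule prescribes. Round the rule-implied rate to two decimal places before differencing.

Output 2.09% above potential → ŷ = 2.09.
r = 1.37 + 1.50 + 1.5 × (0.27 − 1.50) + 0.5 × 2.09
   = 1.37 + 1.5 − 1.845 + 1.045 = 2.07
Deviation = 3.43 − 2.07 = 1.36 pp.

1.36 pp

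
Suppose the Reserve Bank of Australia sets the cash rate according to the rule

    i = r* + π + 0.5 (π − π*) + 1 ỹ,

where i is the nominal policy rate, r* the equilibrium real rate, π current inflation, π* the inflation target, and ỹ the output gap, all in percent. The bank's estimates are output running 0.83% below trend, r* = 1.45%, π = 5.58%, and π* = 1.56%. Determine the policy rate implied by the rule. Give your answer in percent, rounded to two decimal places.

Output 0.83% below potential → ỹ = -0.83.
i = 1.45 + 5.58 + 0.5 × (5.58 − 1.56) + 1 × (-0.83)
   = 1.45 + 5.58 + 2.01 − 0.83 = 8.21

8.21%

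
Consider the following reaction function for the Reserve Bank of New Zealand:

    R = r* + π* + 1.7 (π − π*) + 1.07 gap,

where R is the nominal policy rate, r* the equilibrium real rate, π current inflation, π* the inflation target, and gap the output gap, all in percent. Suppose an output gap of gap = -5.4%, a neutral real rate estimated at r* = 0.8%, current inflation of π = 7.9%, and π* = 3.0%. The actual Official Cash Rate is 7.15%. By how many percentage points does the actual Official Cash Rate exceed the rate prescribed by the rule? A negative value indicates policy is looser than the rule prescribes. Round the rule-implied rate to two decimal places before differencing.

R = 0.8 + 3.0 + 1.7 × (7.9 − 3.0) + 1.07 × (-5.4)
   = 0.8 + 3 + 8.33 − 5.778 = 6.35
Deviation = 7.15 − 6.35 = 0.80 pp.

0.80 pp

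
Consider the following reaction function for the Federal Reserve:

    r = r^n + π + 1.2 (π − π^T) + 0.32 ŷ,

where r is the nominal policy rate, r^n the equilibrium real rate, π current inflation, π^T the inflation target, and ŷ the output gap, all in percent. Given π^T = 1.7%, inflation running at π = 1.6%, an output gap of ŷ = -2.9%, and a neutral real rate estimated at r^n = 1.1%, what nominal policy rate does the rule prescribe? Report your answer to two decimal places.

r = 1.1 + 1.6 + 1.2 × (1.6 − 1.7) + 0.32 × (-2.9)
   = 1.1 + 1.6 − 0.12 − 0.928 = 1.65

1.65%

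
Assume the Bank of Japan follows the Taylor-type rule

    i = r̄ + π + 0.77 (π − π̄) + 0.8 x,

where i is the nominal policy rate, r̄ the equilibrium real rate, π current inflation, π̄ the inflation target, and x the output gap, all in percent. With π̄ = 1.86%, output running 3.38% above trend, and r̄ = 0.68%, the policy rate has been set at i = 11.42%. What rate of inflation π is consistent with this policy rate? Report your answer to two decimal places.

5.35%

Output 3.38% above potential → x = 3.38.
Collecting π: i = r̄ + (1 + 0.77) π − 0.77 π̄ + 0.8 x
1.77 π = 11.42 − 0.68 + 0.77 × 1.86 − 0.8 × 3.38 = 9.4682
π = 9.4682 / 1.77 = 5.35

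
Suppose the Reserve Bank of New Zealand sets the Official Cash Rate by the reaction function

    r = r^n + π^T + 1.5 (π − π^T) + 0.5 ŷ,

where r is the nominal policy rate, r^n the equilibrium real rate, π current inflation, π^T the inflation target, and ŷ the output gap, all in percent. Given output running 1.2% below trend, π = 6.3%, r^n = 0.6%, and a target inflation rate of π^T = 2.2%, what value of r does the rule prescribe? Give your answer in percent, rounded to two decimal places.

Output 1.2% below potential → ŷ = -1.2.
r = 0.6 + 2.2 + 1.5 × (6.3 − 2.2) + 0.5 × (-1.2)
   = 0.6 + 2.2 + 6.15 − 0.6 = 8.35

8.35%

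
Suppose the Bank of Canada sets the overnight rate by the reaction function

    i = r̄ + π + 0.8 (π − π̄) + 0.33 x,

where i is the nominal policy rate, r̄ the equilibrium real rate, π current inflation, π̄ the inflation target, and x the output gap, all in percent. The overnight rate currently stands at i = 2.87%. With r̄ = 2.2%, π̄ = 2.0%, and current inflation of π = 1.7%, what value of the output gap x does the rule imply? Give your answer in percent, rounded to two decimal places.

0.33 x = 2.87 − 2.2 − 1.7 − 0.8 × (1.7 − 2.0) = -0.79
x = -0.79 / 0.33 = -2.39

-2.39%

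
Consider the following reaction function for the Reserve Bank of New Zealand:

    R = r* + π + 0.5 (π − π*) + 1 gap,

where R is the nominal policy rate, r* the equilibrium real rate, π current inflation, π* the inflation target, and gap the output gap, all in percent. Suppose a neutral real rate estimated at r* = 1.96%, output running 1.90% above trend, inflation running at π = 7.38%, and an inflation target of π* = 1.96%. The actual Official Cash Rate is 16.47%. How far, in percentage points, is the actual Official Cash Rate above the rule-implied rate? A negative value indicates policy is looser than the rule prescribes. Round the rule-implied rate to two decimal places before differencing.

2.52 pp

Output 1.90% above potential → gap = 1.90.
R = 1.96 + 7.38 + 0.5 × (7.38 − 1.96) + 1 × 1.90
   = 1.96 + 7.38 + 2.71 + 1.9 = 13.95
Deviation = 16.47 − 13.95 = 2.52 pp.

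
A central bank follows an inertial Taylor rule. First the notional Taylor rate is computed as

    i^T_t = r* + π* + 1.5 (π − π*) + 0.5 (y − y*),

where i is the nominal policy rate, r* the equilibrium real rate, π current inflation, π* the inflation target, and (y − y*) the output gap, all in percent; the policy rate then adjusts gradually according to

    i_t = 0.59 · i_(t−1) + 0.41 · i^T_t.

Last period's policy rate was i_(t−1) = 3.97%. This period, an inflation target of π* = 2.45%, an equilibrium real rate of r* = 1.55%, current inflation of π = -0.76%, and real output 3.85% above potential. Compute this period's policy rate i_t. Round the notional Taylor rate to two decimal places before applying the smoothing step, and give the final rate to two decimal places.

Output 3.85% above potential → (y − y*) = 3.85.
i^T_t = 1.55 + 2.45 + 1.5 × (-0.76 − 2.45) + 0.5 × 3.85
   = 1.55 + 2.45 − 4.815 + 1.925 = 1.11
i_t = 0.59 × 3.97 + 0.41 × 1.11 = 2.3423 + 0.4551 = 2.80

2.80%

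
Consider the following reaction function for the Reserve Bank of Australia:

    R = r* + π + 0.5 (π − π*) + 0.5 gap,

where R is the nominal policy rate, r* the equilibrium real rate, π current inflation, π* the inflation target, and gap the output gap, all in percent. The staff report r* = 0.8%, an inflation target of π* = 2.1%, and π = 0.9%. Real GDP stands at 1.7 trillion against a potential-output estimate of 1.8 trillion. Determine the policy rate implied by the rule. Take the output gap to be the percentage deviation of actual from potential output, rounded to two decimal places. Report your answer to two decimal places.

Output gap = 100 × (1.7 − 1.8) / 1.8 = -5.56%.
R = 0.80 + 0.90 + 0.5 × (0.90 − 2.10) + 0.5 × (-5.56)
   = 0.80 + 0.9 − 0.6 − 2.78 = -1.68

-1.68%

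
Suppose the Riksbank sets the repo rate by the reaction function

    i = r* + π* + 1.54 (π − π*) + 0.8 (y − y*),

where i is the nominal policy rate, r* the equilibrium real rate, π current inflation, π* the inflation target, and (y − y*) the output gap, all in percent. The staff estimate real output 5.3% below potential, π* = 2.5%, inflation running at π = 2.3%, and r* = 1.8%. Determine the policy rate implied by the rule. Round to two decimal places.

-0.25%

Output 5.3% below potential → (y − y*) = -5.3.
i = 1.8 + 2.5 + 1.54 × (2.3 − 2.5) + 0.8 × (-5.3)
   = 1.8 + 2.5 − 0.308 − 4.24 = -0.25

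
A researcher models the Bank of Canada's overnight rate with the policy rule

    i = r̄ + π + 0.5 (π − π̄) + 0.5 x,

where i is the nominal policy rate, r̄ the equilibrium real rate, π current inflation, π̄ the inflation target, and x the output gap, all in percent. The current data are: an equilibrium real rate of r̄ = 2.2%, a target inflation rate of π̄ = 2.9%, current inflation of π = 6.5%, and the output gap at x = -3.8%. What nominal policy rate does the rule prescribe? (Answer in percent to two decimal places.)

i = 2.2 + 6.5 + 0.5 × (6.5 − 2.9) + 0.5 × (-3.8)
   = 2.2 + 6.5 + 1.8 − 1.9 = 8.60

8.60%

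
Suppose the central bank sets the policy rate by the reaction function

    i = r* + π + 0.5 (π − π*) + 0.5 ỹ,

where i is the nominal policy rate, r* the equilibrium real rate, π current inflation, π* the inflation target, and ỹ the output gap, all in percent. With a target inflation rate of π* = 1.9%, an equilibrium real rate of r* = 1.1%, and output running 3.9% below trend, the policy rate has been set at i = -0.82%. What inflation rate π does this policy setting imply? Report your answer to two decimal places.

Output 3.9% below potential → ỹ = -3.9.
Collecting π: i = r* + (1 + 0.5) π − 0.5 π* + 0.5 ỹ
1.5 π = -0.82 − 1.1 + 0.5 × 1.9 − 0.5 × (-3.9) = 0.98
π = 0.98 / 1.5 = 0.65

0.65%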